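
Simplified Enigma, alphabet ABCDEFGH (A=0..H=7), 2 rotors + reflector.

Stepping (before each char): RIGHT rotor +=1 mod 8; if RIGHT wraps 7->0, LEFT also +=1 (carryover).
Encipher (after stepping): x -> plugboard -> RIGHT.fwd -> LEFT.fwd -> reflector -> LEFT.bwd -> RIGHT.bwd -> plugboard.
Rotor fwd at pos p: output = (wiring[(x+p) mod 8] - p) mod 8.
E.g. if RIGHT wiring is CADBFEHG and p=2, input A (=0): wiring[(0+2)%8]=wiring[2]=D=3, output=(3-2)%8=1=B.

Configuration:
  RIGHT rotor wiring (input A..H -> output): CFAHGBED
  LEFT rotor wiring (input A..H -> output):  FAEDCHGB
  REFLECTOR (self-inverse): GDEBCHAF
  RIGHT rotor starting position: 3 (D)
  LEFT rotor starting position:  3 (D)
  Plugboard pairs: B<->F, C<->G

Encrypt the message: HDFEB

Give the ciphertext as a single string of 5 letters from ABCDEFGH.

Char 1 ('H'): step: R->4, L=3; H->plug->H->R->D->L->D->refl->B->L'->H->R'->D->plug->D
Char 2 ('D'): step: R->5, L=3; D->plug->D->R->F->L->C->refl->E->L'->C->R'->G->plug->C
Char 3 ('F'): step: R->6, L=3; F->plug->B->R->F->L->C->refl->E->L'->C->R'->E->plug->E
Char 4 ('E'): step: R->7, L=3; E->plug->E->R->A->L->A->refl->G->L'->E->R'->A->plug->A
Char 5 ('B'): step: R->0, L->4 (L advanced); B->plug->F->R->B->L->D->refl->B->L'->E->R'->G->plug->C

Answer: DCEAC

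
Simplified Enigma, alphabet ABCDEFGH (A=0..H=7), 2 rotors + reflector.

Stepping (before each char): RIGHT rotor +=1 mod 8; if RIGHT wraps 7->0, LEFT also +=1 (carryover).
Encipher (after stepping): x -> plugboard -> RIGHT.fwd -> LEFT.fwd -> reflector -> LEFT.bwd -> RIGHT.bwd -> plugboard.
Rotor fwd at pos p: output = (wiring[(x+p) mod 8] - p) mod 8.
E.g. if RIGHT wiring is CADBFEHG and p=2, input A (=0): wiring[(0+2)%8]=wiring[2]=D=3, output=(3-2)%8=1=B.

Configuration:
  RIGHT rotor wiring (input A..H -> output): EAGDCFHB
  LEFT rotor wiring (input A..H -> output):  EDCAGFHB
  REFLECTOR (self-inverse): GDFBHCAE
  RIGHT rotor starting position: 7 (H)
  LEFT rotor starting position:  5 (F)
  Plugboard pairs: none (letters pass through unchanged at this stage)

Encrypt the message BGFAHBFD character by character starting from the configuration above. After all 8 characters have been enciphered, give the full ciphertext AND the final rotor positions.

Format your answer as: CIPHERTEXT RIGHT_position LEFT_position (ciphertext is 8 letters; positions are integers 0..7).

Answer: HDAFFGBE 7 6

Derivation:
Char 1 ('B'): step: R->0, L->6 (L advanced); B->plug->B->R->A->L->B->refl->D->L'->B->R'->H->plug->H
Char 2 ('G'): step: R->1, L=6; G->plug->G->R->A->L->B->refl->D->L'->B->R'->D->plug->D
Char 3 ('F'): step: R->2, L=6; F->plug->F->R->H->L->H->refl->E->L'->E->R'->A->plug->A
Char 4 ('A'): step: R->3, L=6; A->plug->A->R->A->L->B->refl->D->L'->B->R'->F->plug->F
Char 5 ('H'): step: R->4, L=6; H->plug->H->R->H->L->H->refl->E->L'->E->R'->F->plug->F
Char 6 ('B'): step: R->5, L=6; B->plug->B->R->C->L->G->refl->A->L'->G->R'->G->plug->G
Char 7 ('F'): step: R->6, L=6; F->plug->F->R->F->L->C->refl->F->L'->D->R'->B->plug->B
Char 8 ('D'): step: R->7, L=6; D->plug->D->R->H->L->H->refl->E->L'->E->R'->E->plug->E
Final: ciphertext=HDAFFGBE, RIGHT=7, LEFT=6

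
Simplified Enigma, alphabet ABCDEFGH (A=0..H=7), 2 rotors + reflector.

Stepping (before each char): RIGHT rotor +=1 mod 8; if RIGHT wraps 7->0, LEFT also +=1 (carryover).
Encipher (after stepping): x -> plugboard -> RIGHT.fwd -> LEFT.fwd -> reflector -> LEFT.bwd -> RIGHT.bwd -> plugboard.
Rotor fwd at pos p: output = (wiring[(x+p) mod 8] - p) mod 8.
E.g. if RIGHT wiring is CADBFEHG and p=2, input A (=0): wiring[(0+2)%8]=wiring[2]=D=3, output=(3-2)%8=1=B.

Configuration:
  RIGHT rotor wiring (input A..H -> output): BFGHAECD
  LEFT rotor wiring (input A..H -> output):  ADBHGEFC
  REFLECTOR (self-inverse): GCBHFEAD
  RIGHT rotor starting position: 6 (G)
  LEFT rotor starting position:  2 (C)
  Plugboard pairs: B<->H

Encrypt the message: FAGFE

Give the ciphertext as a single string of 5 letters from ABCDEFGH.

Char 1 ('F'): step: R->7, L=2; F->plug->F->R->B->L->F->refl->E->L'->C->R'->B->plug->H
Char 2 ('A'): step: R->0, L->3 (L advanced); A->plug->A->R->B->L->D->refl->H->L'->E->R'->F->plug->F
Char 3 ('G'): step: R->1, L=3; G->plug->G->R->C->L->B->refl->C->L'->D->R'->E->plug->E
Char 4 ('F'): step: R->2, L=3; F->plug->F->R->B->L->D->refl->H->L'->E->R'->A->plug->A
Char 5 ('E'): step: R->3, L=3; E->plug->E->R->A->L->E->refl->F->L'->F->R'->B->plug->H

Answer: HFEAH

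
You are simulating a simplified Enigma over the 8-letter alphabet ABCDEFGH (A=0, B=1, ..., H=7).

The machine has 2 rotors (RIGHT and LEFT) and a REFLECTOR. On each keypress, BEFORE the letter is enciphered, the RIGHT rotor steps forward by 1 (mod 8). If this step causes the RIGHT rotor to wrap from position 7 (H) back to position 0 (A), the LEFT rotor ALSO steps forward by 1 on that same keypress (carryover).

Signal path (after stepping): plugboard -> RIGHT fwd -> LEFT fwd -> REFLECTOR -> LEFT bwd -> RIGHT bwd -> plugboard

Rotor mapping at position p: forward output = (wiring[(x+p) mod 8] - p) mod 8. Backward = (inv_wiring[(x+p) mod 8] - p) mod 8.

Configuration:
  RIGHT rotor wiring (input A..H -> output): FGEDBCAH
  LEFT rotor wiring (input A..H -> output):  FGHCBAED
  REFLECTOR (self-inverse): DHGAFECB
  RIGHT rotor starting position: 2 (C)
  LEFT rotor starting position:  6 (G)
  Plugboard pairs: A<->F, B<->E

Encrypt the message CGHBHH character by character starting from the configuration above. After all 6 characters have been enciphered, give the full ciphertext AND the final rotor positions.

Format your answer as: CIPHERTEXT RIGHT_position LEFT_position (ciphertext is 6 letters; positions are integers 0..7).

Answer: FHCGDG 0 7

Derivation:
Char 1 ('C'): step: R->3, L=6; C->plug->C->R->H->L->C->refl->G->L'->A->R'->A->plug->F
Char 2 ('G'): step: R->4, L=6; G->plug->G->R->A->L->G->refl->C->L'->H->R'->H->plug->H
Char 3 ('H'): step: R->5, L=6; H->plug->H->R->E->L->B->refl->H->L'->C->R'->C->plug->C
Char 4 ('B'): step: R->6, L=6; B->plug->E->R->G->L->D->refl->A->L'->D->R'->G->plug->G
Char 5 ('H'): step: R->7, L=6; H->plug->H->R->B->L->F->refl->E->L'->F->R'->D->plug->D
Char 6 ('H'): step: R->0, L->7 (L advanced); H->plug->H->R->H->L->F->refl->E->L'->A->R'->G->plug->G
Final: ciphertext=FHCGDG, RIGHT=0, LEFT=7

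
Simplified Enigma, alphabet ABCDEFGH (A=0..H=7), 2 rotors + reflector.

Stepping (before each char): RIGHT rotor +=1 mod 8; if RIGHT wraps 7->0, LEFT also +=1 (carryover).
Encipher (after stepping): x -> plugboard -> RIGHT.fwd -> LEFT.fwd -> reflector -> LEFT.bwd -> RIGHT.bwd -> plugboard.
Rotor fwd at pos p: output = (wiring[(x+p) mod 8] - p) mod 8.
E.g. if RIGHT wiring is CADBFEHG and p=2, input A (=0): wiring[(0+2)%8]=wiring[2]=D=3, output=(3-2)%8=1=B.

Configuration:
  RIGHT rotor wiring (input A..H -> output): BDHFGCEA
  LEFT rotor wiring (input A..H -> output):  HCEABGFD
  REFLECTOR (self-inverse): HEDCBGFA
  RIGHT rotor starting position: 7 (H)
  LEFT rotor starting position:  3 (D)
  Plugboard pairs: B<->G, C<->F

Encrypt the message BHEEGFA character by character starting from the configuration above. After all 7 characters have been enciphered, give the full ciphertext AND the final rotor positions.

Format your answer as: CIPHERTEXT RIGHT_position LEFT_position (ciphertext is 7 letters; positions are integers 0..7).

Char 1 ('B'): step: R->0, L->4 (L advanced); B->plug->G->R->E->L->D->refl->C->L'->B->R'->A->plug->A
Char 2 ('H'): step: R->1, L=4; H->plug->H->R->A->L->F->refl->G->L'->F->R'->D->plug->D
Char 3 ('E'): step: R->2, L=4; E->plug->E->R->C->L->B->refl->E->L'->H->R'->G->plug->B
Char 4 ('E'): step: R->3, L=4; E->plug->E->R->F->L->G->refl->F->L'->A->R'->G->plug->B
Char 5 ('G'): step: R->4, L=4; G->plug->B->R->G->L->A->refl->H->L'->D->R'->G->plug->B
Char 6 ('F'): step: R->5, L=4; F->plug->C->R->D->L->H->refl->A->L'->G->R'->E->plug->E
Char 7 ('A'): step: R->6, L=4; A->plug->A->R->G->L->A->refl->H->L'->D->R'->C->plug->F
Final: ciphertext=ADBBBEF, RIGHT=6, LEFT=4

Answer: ADBBBEF 6 4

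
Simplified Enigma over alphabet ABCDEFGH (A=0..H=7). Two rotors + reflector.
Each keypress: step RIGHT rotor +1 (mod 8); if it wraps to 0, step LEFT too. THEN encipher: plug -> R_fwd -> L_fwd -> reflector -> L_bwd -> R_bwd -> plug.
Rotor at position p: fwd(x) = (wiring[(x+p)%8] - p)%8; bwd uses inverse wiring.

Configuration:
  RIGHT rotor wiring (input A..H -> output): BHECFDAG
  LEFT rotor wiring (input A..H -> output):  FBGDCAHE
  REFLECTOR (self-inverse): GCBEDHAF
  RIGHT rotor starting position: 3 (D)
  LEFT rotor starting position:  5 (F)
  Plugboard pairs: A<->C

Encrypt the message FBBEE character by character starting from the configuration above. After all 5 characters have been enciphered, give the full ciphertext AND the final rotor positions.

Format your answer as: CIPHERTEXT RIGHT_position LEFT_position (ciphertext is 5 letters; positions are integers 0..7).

Answer: HCFFD 0 6

Derivation:
Char 1 ('F'): step: R->4, L=5; F->plug->F->R->D->L->A->refl->G->L'->G->R'->H->plug->H
Char 2 ('B'): step: R->5, L=5; B->plug->B->R->D->L->A->refl->G->L'->G->R'->A->plug->C
Char 3 ('B'): step: R->6, L=5; B->plug->B->R->A->L->D->refl->E->L'->E->R'->F->plug->F
Char 4 ('E'): step: R->7, L=5; E->plug->E->R->D->L->A->refl->G->L'->G->R'->F->plug->F
Char 5 ('E'): step: R->0, L->6 (L advanced); E->plug->E->R->F->L->F->refl->H->L'->C->R'->D->plug->D
Final: ciphertext=HCFFD, RIGHT=0, LEFT=6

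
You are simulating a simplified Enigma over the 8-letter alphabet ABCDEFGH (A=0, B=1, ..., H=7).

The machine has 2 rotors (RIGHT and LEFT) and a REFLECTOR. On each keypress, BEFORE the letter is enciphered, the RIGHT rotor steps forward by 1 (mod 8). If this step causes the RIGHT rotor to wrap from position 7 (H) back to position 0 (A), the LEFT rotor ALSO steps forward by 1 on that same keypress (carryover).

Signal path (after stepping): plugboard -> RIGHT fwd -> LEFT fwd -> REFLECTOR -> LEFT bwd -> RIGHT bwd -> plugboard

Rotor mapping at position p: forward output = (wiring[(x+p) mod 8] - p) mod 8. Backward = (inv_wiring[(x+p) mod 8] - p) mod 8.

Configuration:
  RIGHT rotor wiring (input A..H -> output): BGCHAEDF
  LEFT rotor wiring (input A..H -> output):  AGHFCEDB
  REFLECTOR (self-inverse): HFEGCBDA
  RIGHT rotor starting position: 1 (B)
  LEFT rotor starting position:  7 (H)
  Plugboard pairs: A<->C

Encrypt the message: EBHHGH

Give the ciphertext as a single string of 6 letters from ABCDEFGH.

Char 1 ('E'): step: R->2, L=7; E->plug->E->R->B->L->B->refl->F->L'->G->R'->C->plug->A
Char 2 ('B'): step: R->3, L=7; B->plug->B->R->F->L->D->refl->G->L'->E->R'->A->plug->C
Char 3 ('H'): step: R->4, L=7; H->plug->H->R->D->L->A->refl->H->L'->C->R'->F->plug->F
Char 4 ('H'): step: R->5, L=7; H->plug->H->R->D->L->A->refl->H->L'->C->R'->G->plug->G
Char 5 ('G'): step: R->6, L=7; G->plug->G->R->C->L->H->refl->A->L'->D->R'->C->plug->A
Char 6 ('H'): step: R->7, L=7; H->plug->H->R->E->L->G->refl->D->L'->F->R'->G->plug->G

Answer: ACFGAG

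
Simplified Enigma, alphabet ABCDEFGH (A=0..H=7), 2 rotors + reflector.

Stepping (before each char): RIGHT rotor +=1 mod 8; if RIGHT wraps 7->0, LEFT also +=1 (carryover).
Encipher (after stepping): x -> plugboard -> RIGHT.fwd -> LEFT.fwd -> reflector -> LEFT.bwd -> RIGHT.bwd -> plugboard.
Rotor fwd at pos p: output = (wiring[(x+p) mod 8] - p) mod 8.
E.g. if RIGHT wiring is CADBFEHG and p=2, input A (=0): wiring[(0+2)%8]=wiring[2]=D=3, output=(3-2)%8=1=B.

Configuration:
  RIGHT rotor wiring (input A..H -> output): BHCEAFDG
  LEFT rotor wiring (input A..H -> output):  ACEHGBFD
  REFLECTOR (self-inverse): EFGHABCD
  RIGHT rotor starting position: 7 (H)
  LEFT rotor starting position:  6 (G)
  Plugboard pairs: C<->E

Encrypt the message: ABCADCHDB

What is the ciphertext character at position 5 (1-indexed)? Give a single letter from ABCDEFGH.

Char 1 ('A'): step: R->0, L->7 (L advanced); A->plug->A->R->B->L->B->refl->F->L'->D->R'->G->plug->G
Char 2 ('B'): step: R->1, L=7; B->plug->B->R->B->L->B->refl->F->L'->D->R'->C->plug->E
Char 3 ('C'): step: R->2, L=7; C->plug->E->R->B->L->B->refl->F->L'->D->R'->D->plug->D
Char 4 ('A'): step: R->3, L=7; A->plug->A->R->B->L->B->refl->F->L'->D->R'->E->plug->C
Char 5 ('D'): step: R->4, L=7; D->plug->D->R->C->L->D->refl->H->L'->F->R'->E->plug->C

C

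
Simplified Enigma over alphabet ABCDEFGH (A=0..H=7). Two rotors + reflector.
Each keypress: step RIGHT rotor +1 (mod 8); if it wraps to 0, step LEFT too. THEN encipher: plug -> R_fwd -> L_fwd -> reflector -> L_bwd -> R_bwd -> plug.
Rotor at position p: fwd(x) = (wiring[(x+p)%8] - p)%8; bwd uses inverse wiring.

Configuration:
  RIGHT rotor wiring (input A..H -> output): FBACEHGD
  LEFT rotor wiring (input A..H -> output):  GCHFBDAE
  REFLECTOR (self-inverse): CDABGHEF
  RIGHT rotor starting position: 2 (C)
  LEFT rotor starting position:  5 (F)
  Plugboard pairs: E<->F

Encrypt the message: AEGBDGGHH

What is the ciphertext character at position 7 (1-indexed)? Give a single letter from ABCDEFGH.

Char 1 ('A'): step: R->3, L=5; A->plug->A->R->H->L->E->refl->G->L'->A->R'->E->plug->F
Char 2 ('E'): step: R->4, L=5; E->plug->F->R->F->L->C->refl->A->L'->G->R'->H->plug->H
Char 3 ('G'): step: R->5, L=5; G->plug->G->R->F->L->C->refl->A->L'->G->R'->C->plug->C
Char 4 ('B'): step: R->6, L=5; B->plug->B->R->F->L->C->refl->A->L'->G->R'->G->plug->G
Char 5 ('D'): step: R->7, L=5; D->plug->D->R->B->L->D->refl->B->L'->D->R'->E->plug->F
Char 6 ('G'): step: R->0, L->6 (L advanced); G->plug->G->R->G->L->D->refl->B->L'->E->R'->E->plug->F
Char 7 ('G'): step: R->1, L=6; G->plug->G->R->C->L->A->refl->C->L'->A->R'->A->plug->A

A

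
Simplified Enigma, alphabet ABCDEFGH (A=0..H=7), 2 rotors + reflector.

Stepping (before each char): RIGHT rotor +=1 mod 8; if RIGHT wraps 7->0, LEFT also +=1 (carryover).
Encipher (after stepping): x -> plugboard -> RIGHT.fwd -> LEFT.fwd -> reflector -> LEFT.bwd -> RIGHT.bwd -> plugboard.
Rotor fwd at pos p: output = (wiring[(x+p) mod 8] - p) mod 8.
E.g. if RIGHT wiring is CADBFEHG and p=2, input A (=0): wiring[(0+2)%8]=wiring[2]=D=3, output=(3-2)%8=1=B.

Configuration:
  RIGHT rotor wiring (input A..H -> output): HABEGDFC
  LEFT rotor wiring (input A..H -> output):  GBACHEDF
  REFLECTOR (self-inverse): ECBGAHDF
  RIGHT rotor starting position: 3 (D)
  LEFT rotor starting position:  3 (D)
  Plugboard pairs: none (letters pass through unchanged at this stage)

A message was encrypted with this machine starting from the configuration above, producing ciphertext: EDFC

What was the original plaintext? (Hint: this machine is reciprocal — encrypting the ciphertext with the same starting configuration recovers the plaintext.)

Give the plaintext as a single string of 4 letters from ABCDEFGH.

Char 1 ('E'): step: R->4, L=3; E->plug->E->R->D->L->A->refl->E->L'->B->R'->C->plug->C
Char 2 ('D'): step: R->5, L=3; D->plug->D->R->C->L->B->refl->C->L'->E->R'->F->plug->F
Char 3 ('F'): step: R->6, L=3; F->plug->F->R->G->L->G->refl->D->L'->F->R'->H->plug->H
Char 4 ('C'): step: R->7, L=3; C->plug->C->R->B->L->E->refl->A->L'->D->R'->A->plug->A

Answer: CFHA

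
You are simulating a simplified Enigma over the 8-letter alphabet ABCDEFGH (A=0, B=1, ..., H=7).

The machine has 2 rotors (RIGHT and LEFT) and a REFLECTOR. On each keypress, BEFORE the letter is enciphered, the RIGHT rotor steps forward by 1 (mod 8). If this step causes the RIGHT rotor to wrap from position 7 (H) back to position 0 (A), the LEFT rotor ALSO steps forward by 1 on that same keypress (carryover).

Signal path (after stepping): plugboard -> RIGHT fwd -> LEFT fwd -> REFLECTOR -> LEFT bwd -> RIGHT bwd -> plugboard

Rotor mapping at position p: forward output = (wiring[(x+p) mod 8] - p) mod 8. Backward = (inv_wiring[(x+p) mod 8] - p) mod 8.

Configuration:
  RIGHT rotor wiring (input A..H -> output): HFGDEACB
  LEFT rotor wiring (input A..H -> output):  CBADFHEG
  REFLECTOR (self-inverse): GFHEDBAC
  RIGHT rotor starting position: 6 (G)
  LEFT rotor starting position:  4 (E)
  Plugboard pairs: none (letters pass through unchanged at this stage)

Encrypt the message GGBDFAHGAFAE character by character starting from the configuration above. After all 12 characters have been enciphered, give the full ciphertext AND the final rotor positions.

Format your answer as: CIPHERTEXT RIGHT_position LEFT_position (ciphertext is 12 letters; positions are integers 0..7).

Char 1 ('G'): step: R->7, L=4; G->plug->G->R->B->L->D->refl->E->L'->G->R'->C->plug->C
Char 2 ('G'): step: R->0, L->5 (L advanced); G->plug->G->R->C->L->B->refl->F->L'->D->R'->D->plug->D
Char 3 ('B'): step: R->1, L=5; B->plug->B->R->F->L->D->refl->E->L'->E->R'->A->plug->A
Char 4 ('D'): step: R->2, L=5; D->plug->D->R->G->L->G->refl->A->L'->H->R'->F->plug->F
Char 5 ('F'): step: R->3, L=5; F->plug->F->R->E->L->E->refl->D->L'->F->R'->C->plug->C
Char 6 ('A'): step: R->4, L=5; A->plug->A->R->A->L->C->refl->H->L'->B->R'->F->plug->F
Char 7 ('H'): step: R->5, L=5; H->plug->H->R->H->L->A->refl->G->L'->G->R'->G->plug->G
Char 8 ('G'): step: R->6, L=5; G->plug->G->R->G->L->G->refl->A->L'->H->R'->D->plug->D
Char 9 ('A'): step: R->7, L=5; A->plug->A->R->C->L->B->refl->F->L'->D->R'->H->plug->H
Char 10 ('F'): step: R->0, L->6 (L advanced); F->plug->F->R->A->L->G->refl->A->L'->B->R'->H->plug->H
Char 11 ('A'): step: R->1, L=6; A->plug->A->R->E->L->C->refl->H->L'->G->R'->H->plug->H
Char 12 ('E'): step: R->2, L=6; E->plug->E->R->A->L->G->refl->A->L'->B->R'->B->plug->B
Final: ciphertext=CDAFCFGDHHHB, RIGHT=2, LEFT=6

Answer: CDAFCFGDHHHB 2 6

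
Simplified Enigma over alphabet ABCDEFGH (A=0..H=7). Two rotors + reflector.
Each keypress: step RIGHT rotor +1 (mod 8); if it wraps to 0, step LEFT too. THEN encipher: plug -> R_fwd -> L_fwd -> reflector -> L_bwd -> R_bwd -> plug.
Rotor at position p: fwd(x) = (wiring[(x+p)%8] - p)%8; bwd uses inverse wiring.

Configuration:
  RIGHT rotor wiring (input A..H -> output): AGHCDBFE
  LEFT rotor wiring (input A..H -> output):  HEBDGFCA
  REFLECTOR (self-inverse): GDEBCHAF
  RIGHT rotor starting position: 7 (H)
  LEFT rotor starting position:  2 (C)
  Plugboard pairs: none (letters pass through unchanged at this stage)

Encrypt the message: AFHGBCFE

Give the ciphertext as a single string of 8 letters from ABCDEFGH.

Answer: CGEHFBHF

Derivation:
Char 1 ('A'): step: R->0, L->3 (L advanced); A->plug->A->R->A->L->A->refl->G->L'->H->R'->C->plug->C
Char 2 ('F'): step: R->1, L=3; F->plug->F->R->E->L->F->refl->H->L'->D->R'->G->plug->G
Char 3 ('H'): step: R->2, L=3; H->plug->H->R->E->L->F->refl->H->L'->D->R'->E->plug->E
Char 4 ('G'): step: R->3, L=3; G->plug->G->R->D->L->H->refl->F->L'->E->R'->H->plug->H
Char 5 ('B'): step: R->4, L=3; B->plug->B->R->F->L->E->refl->C->L'->C->R'->F->plug->F
Char 6 ('C'): step: R->5, L=3; C->plug->C->R->H->L->G->refl->A->L'->A->R'->B->plug->B
Char 7 ('F'): step: R->6, L=3; F->plug->F->R->E->L->F->refl->H->L'->D->R'->H->plug->H
Char 8 ('E'): step: R->7, L=3; E->plug->E->R->D->L->H->refl->F->L'->E->R'->F->plug->F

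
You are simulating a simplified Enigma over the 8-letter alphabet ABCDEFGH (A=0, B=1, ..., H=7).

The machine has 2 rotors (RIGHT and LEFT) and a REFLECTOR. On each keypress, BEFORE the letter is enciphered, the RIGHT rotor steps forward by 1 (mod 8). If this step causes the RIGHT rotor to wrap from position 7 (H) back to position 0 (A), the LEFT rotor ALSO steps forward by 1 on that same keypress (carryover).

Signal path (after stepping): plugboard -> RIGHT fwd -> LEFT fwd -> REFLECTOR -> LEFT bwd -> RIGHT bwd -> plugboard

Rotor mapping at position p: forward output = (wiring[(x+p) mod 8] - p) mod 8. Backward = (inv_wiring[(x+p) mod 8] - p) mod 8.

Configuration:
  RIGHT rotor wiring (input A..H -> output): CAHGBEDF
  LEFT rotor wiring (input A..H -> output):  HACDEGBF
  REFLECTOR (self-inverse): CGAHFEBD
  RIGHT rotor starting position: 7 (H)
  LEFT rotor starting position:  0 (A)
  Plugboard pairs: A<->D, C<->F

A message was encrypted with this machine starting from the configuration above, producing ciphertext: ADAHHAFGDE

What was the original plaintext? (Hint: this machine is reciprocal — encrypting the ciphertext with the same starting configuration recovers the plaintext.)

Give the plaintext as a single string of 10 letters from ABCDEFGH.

Char 1 ('A'): step: R->0, L->1 (L advanced); A->plug->D->R->G->L->E->refl->F->L'->E->R'->F->plug->C
Char 2 ('D'): step: R->1, L=1; D->plug->A->R->H->L->G->refl->B->L'->B->R'->H->plug->H
Char 3 ('A'): step: R->2, L=1; A->plug->D->R->C->L->C->refl->A->L'->F->R'->A->plug->D
Char 4 ('H'): step: R->3, L=1; H->plug->H->R->E->L->F->refl->E->L'->G->R'->B->plug->B
Char 5 ('H'): step: R->4, L=1; H->plug->H->R->C->L->C->refl->A->L'->F->R'->A->plug->D
Char 6 ('A'): step: R->5, L=1; A->plug->D->R->F->L->A->refl->C->L'->C->R'->F->plug->C
Char 7 ('F'): step: R->6, L=1; F->plug->C->R->E->L->F->refl->E->L'->G->R'->H->plug->H
Char 8 ('G'): step: R->7, L=1; G->plug->G->R->F->L->A->refl->C->L'->C->R'->F->plug->C
Char 9 ('D'): step: R->0, L->2 (L advanced); D->plug->A->R->C->L->C->refl->A->L'->A->R'->B->plug->B
Char 10 ('E'): step: R->1, L=2; E->plug->E->R->D->L->E->refl->F->L'->G->R'->B->plug->B

Answer: CHDBDCHCBB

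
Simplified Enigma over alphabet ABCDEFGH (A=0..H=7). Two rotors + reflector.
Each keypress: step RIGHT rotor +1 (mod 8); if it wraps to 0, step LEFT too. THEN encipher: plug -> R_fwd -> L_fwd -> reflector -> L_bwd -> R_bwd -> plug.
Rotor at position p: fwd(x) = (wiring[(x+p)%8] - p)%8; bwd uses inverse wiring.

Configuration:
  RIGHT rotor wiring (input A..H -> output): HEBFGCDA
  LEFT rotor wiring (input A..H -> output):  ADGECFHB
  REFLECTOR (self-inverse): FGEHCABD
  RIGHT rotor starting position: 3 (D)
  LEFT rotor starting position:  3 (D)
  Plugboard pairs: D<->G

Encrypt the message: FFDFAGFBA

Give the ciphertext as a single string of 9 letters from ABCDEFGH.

Char 1 ('F'): step: R->4, L=3; F->plug->F->R->A->L->B->refl->G->L'->E->R'->D->plug->G
Char 2 ('F'): step: R->5, L=3; F->plug->F->R->E->L->G->refl->B->L'->A->R'->G->plug->D
Char 3 ('D'): step: R->6, L=3; D->plug->G->R->A->L->B->refl->G->L'->E->R'->H->plug->H
Char 4 ('F'): step: R->7, L=3; F->plug->F->R->H->L->D->refl->H->L'->B->R'->A->plug->A
Char 5 ('A'): step: R->0, L->4 (L advanced); A->plug->A->R->H->L->A->refl->F->L'->D->R'->G->plug->D
Char 6 ('G'): step: R->1, L=4; G->plug->D->R->F->L->H->refl->D->L'->C->R'->F->plug->F
Char 7 ('F'): step: R->2, L=4; F->plug->F->R->G->L->C->refl->E->L'->E->R'->C->plug->C
Char 8 ('B'): step: R->3, L=4; B->plug->B->R->D->L->F->refl->A->L'->H->R'->C->plug->C
Char 9 ('A'): step: R->4, L=4; A->plug->A->R->C->L->D->refl->H->L'->F->R'->G->plug->D

Answer: GDHADFCCD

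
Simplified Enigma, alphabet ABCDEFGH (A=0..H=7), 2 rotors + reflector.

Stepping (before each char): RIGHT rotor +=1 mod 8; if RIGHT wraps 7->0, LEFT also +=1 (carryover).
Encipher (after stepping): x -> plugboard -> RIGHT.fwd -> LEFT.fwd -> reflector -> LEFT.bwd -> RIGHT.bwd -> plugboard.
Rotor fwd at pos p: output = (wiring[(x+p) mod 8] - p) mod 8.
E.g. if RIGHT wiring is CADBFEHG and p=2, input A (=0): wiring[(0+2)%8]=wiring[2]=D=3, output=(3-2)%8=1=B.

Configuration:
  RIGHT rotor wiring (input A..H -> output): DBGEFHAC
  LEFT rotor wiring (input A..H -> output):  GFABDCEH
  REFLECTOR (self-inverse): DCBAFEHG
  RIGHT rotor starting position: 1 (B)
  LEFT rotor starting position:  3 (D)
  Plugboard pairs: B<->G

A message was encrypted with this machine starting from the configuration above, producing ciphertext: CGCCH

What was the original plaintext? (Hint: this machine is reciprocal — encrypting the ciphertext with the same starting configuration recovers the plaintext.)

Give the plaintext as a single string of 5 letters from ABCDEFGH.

Char 1 ('C'): step: R->2, L=3; C->plug->C->R->D->L->B->refl->C->L'->G->R'->E->plug->E
Char 2 ('G'): step: R->3, L=3; G->plug->B->R->C->L->H->refl->G->L'->A->R'->F->plug->F
Char 3 ('C'): step: R->4, L=3; C->plug->C->R->E->L->E->refl->F->L'->H->R'->E->plug->E
Char 4 ('C'): step: R->5, L=3; C->plug->C->R->F->L->D->refl->A->L'->B->R'->F->plug->F
Char 5 ('H'): step: R->6, L=3; H->plug->H->R->B->L->A->refl->D->L'->F->R'->C->plug->C

Answer: EFEFC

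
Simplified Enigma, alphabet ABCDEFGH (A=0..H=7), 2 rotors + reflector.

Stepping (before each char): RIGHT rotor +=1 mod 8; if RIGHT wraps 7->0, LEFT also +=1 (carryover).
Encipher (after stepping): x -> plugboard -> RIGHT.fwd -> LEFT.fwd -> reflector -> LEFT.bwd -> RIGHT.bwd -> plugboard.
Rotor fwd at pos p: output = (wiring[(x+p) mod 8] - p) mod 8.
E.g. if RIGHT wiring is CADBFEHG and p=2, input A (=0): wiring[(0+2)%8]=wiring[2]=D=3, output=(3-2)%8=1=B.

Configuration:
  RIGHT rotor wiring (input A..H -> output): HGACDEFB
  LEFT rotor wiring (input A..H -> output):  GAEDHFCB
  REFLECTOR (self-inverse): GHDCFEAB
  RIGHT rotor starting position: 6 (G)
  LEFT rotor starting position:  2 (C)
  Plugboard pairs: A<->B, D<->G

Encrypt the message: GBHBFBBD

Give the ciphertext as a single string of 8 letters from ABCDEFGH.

Answer: DECCAEFE

Derivation:
Char 1 ('G'): step: R->7, L=2; G->plug->D->R->B->L->B->refl->H->L'->F->R'->G->plug->D
Char 2 ('B'): step: R->0, L->3 (L advanced); B->plug->A->R->H->L->B->refl->H->L'->D->R'->E->plug->E
Char 3 ('H'): step: R->1, L=3; H->plug->H->R->G->L->F->refl->E->L'->B->R'->C->plug->C
Char 4 ('B'): step: R->2, L=3; B->plug->A->R->G->L->F->refl->E->L'->B->R'->C->plug->C
Char 5 ('F'): step: R->3, L=3; F->plug->F->R->E->L->G->refl->A->L'->A->R'->B->plug->A
Char 6 ('B'): step: R->4, L=3; B->plug->A->R->H->L->B->refl->H->L'->D->R'->E->plug->E
Char 7 ('B'): step: R->5, L=3; B->plug->A->R->H->L->B->refl->H->L'->D->R'->F->plug->F
Char 8 ('D'): step: R->6, L=3; D->plug->G->R->F->L->D->refl->C->L'->C->R'->E->plug->E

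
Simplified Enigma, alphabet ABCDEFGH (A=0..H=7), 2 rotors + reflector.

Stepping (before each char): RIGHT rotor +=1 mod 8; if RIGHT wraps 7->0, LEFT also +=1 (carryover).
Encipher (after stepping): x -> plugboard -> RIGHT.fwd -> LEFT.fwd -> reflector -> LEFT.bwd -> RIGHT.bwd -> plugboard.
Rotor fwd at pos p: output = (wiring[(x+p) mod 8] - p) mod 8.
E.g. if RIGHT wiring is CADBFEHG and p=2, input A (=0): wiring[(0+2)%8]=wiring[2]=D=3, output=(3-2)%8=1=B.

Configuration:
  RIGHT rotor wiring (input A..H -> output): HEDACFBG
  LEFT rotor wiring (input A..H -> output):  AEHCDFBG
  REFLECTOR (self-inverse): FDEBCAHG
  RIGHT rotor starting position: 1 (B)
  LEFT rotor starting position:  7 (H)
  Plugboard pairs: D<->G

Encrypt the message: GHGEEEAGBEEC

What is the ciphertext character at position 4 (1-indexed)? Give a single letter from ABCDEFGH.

Char 1 ('G'): step: R->2, L=7; G->plug->D->R->D->L->A->refl->F->L'->C->R'->H->plug->H
Char 2 ('H'): step: R->3, L=7; H->plug->H->R->A->L->H->refl->G->L'->G->R'->D->plug->G
Char 3 ('G'): step: R->4, L=7; G->plug->D->R->C->L->F->refl->A->L'->D->R'->E->plug->E
Char 4 ('E'): step: R->5, L=7; E->plug->E->R->H->L->C->refl->E->L'->F->R'->H->plug->H

H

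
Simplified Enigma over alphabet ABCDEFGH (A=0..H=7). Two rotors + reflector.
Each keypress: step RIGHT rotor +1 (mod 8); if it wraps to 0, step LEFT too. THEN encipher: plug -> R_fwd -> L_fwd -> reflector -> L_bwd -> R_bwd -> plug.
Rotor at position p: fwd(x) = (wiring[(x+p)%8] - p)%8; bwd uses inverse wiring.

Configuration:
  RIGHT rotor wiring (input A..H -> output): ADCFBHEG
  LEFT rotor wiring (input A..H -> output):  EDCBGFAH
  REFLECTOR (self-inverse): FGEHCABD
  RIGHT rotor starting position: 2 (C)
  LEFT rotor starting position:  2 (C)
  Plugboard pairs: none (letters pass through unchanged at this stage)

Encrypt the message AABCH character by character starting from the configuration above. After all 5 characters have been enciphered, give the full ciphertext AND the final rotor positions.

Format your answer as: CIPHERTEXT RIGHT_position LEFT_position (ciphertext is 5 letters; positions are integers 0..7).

Answer: BCHAG 7 2

Derivation:
Char 1 ('A'): step: R->3, L=2; A->plug->A->R->C->L->E->refl->C->L'->G->R'->B->plug->B
Char 2 ('A'): step: R->4, L=2; A->plug->A->R->F->L->F->refl->A->L'->A->R'->C->plug->C
Char 3 ('B'): step: R->5, L=2; B->plug->B->R->H->L->B->refl->G->L'->E->R'->H->plug->H
Char 4 ('C'): step: R->6, L=2; C->plug->C->R->C->L->E->refl->C->L'->G->R'->A->plug->A
Char 5 ('H'): step: R->7, L=2; H->plug->H->R->F->L->F->refl->A->L'->A->R'->G->plug->G
Final: ciphertext=BCHAG, RIGHT=7, LEFT=2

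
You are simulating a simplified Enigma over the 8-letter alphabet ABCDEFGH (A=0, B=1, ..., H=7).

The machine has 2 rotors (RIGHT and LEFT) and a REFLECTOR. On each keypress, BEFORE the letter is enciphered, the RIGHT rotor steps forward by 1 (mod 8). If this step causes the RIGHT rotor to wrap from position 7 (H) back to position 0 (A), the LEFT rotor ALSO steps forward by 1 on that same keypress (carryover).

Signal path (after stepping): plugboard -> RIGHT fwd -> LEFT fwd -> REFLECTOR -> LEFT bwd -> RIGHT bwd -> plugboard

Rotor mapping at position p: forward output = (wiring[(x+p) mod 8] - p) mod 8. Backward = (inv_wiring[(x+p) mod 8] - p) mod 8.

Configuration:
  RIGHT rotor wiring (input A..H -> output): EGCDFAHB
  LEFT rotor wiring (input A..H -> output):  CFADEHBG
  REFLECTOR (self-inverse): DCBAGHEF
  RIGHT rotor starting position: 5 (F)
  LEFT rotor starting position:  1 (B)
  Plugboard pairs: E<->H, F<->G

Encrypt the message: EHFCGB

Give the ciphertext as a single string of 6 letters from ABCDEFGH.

Answer: FEBBDG

Derivation:
Char 1 ('E'): step: R->6, L=1; E->plug->H->R->C->L->C->refl->B->L'->H->R'->G->plug->F
Char 2 ('H'): step: R->7, L=1; H->plug->E->R->E->L->G->refl->E->L'->A->R'->H->plug->E
Char 3 ('F'): step: R->0, L->2 (L advanced); F->plug->G->R->H->L->D->refl->A->L'->G->R'->B->plug->B
Char 4 ('C'): step: R->1, L=2; C->plug->C->R->C->L->C->refl->B->L'->B->R'->B->plug->B
Char 5 ('G'): step: R->2, L=2; G->plug->F->R->H->L->D->refl->A->L'->G->R'->D->plug->D
Char 6 ('B'): step: R->3, L=2; B->plug->B->R->C->L->C->refl->B->L'->B->R'->F->plug->G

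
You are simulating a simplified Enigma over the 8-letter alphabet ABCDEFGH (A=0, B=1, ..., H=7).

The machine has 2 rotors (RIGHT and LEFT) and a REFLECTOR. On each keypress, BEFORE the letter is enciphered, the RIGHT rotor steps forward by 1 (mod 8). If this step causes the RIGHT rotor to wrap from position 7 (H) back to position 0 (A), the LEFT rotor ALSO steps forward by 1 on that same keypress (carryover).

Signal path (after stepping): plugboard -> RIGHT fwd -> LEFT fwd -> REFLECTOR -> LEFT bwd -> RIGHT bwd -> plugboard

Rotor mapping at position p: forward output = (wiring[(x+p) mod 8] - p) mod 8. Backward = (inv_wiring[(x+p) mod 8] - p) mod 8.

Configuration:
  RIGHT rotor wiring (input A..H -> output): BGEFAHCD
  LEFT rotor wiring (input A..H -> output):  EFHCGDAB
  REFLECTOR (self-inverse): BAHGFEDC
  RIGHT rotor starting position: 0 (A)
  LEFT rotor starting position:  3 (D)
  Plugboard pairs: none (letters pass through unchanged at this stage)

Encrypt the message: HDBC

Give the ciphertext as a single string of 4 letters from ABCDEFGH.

Answer: EAAG

Derivation:
Char 1 ('H'): step: R->1, L=3; H->plug->H->R->A->L->H->refl->C->L'->G->R'->E->plug->E
Char 2 ('D'): step: R->2, L=3; D->plug->D->R->F->L->B->refl->A->L'->C->R'->A->plug->A
Char 3 ('B'): step: R->3, L=3; B->plug->B->R->F->L->B->refl->A->L'->C->R'->A->plug->A
Char 4 ('C'): step: R->4, L=3; C->plug->C->R->G->L->C->refl->H->L'->A->R'->G->plug->G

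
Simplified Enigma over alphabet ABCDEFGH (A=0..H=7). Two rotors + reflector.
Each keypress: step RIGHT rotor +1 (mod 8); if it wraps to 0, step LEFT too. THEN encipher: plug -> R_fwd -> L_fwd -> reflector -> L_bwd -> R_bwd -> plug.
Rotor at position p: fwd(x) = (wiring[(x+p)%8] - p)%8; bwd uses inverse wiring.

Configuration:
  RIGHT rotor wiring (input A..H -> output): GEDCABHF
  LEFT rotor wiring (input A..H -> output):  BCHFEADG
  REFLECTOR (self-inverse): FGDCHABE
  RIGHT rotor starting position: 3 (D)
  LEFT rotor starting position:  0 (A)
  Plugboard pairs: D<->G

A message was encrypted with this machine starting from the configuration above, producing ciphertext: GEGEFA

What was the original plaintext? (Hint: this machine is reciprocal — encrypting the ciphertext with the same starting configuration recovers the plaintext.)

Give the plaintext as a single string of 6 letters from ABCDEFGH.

Char 1 ('G'): step: R->4, L=0; G->plug->D->R->B->L->C->refl->D->L'->G->R'->H->plug->H
Char 2 ('E'): step: R->5, L=0; E->plug->E->R->H->L->G->refl->B->L'->A->R'->C->plug->C
Char 3 ('G'): step: R->6, L=0; G->plug->D->R->G->L->D->refl->C->L'->B->R'->A->plug->A
Char 4 ('E'): step: R->7, L=0; E->plug->E->R->D->L->F->refl->A->L'->F->R'->C->plug->C
Char 5 ('F'): step: R->0, L->1 (L advanced); F->plug->F->R->B->L->G->refl->B->L'->A->R'->E->plug->E
Char 6 ('A'): step: R->1, L=1; A->plug->A->R->D->L->D->refl->C->L'->F->R'->H->plug->H

Answer: HCACEH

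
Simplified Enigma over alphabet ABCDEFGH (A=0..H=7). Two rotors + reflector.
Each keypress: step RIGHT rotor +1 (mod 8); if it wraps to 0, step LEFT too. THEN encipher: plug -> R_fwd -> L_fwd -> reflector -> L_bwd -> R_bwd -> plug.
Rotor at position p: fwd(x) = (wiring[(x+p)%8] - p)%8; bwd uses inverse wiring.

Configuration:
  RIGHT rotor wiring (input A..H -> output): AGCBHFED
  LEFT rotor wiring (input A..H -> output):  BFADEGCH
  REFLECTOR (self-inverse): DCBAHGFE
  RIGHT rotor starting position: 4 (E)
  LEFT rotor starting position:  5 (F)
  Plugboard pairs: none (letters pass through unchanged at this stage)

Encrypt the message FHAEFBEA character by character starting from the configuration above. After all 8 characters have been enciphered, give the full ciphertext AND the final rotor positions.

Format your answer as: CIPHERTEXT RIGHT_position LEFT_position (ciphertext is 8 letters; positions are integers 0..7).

Char 1 ('F'): step: R->5, L=5; F->plug->F->R->F->L->D->refl->A->L'->E->R'->G->plug->G
Char 2 ('H'): step: R->6, L=5; H->plug->H->R->H->L->H->refl->E->L'->D->R'->F->plug->F
Char 3 ('A'): step: R->7, L=5; A->plug->A->R->E->L->A->refl->D->L'->F->R'->H->plug->H
Char 4 ('E'): step: R->0, L->6 (L advanced); E->plug->E->R->H->L->A->refl->D->L'->C->R'->C->plug->C
Char 5 ('F'): step: R->1, L=6; F->plug->F->R->D->L->H->refl->E->L'->A->R'->C->plug->C
Char 6 ('B'): step: R->2, L=6; B->plug->B->R->H->L->A->refl->D->L'->C->R'->E->plug->E
Char 7 ('E'): step: R->3, L=6; E->plug->E->R->A->L->E->refl->H->L'->D->R'->G->plug->G
Char 8 ('A'): step: R->4, L=6; A->plug->A->R->D->L->H->refl->E->L'->A->R'->C->plug->C
Final: ciphertext=GFHCCEGC, RIGHT=4, LEFT=6

Answer: GFHCCEGC 4 6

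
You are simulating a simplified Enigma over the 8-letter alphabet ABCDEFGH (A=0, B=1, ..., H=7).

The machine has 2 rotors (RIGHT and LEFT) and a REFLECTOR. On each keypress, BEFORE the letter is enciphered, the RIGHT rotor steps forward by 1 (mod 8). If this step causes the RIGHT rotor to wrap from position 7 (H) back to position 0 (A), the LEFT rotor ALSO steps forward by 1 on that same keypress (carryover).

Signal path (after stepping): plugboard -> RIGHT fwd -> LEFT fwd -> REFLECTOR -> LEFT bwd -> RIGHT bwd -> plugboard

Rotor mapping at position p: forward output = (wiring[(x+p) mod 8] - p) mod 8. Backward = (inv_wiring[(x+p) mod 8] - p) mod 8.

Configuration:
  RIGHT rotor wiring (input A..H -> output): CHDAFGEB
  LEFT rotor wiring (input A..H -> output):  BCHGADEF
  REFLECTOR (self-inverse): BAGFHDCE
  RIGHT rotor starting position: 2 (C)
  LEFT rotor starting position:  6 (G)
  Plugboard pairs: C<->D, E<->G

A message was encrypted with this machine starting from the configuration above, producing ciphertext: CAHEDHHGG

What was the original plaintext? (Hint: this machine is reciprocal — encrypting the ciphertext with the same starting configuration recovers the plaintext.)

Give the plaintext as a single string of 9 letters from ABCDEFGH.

Answer: DFFFFCEFE

Derivation:
Char 1 ('C'): step: R->3, L=6; C->plug->D->R->B->L->H->refl->E->L'->D->R'->C->plug->D
Char 2 ('A'): step: R->4, L=6; A->plug->A->R->B->L->H->refl->E->L'->D->R'->F->plug->F
Char 3 ('H'): step: R->5, L=6; H->plug->H->R->A->L->G->refl->C->L'->G->R'->F->plug->F
Char 4 ('E'): step: R->6, L=6; E->plug->G->R->H->L->F->refl->D->L'->C->R'->F->plug->F
Char 5 ('D'): step: R->7, L=6; D->plug->C->R->A->L->G->refl->C->L'->G->R'->F->plug->F
Char 6 ('H'): step: R->0, L->7 (L advanced); H->plug->H->R->B->L->C->refl->G->L'->A->R'->D->plug->C
Char 7 ('H'): step: R->1, L=7; H->plug->H->R->B->L->C->refl->G->L'->A->R'->G->plug->E
Char 8 ('G'): step: R->2, L=7; G->plug->E->R->C->L->D->refl->F->L'->H->R'->F->plug->F
Char 9 ('G'): step: R->3, L=7; G->plug->E->R->G->L->E->refl->H->L'->E->R'->G->plug->E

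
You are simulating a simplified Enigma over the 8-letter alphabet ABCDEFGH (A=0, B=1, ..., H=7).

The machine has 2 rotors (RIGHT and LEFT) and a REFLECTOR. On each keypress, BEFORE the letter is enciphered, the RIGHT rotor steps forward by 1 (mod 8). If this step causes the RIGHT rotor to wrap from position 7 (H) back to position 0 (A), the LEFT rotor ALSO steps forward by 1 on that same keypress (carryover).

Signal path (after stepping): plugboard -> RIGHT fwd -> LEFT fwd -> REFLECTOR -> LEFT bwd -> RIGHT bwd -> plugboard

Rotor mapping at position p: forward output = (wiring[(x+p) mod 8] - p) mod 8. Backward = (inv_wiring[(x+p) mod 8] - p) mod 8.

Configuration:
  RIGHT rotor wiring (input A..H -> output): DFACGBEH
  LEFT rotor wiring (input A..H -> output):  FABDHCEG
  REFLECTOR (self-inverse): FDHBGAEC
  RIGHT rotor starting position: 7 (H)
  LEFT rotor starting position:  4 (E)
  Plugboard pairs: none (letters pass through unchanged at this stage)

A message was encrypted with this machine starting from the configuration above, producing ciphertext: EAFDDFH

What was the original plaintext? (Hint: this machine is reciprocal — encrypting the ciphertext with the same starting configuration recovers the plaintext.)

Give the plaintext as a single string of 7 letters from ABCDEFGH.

Answer: BHAACEG

Derivation:
Char 1 ('E'): step: R->0, L->5 (L advanced); E->plug->E->R->G->L->G->refl->E->L'->F->R'->B->plug->B
Char 2 ('A'): step: R->1, L=5; A->plug->A->R->E->L->D->refl->B->L'->C->R'->H->plug->H
Char 3 ('F'): step: R->2, L=5; F->plug->F->R->F->L->E->refl->G->L'->G->R'->A->plug->A
Char 4 ('D'): step: R->3, L=5; D->plug->D->R->B->L->H->refl->C->L'->H->R'->A->plug->A
Char 5 ('D'): step: R->4, L=5; D->plug->D->R->D->L->A->refl->F->L'->A->R'->C->plug->C
Char 6 ('F'): step: R->5, L=5; F->plug->F->R->D->L->A->refl->F->L'->A->R'->E->plug->E
Char 7 ('H'): step: R->6, L=5; H->plug->H->R->D->L->A->refl->F->L'->A->R'->G->plug->G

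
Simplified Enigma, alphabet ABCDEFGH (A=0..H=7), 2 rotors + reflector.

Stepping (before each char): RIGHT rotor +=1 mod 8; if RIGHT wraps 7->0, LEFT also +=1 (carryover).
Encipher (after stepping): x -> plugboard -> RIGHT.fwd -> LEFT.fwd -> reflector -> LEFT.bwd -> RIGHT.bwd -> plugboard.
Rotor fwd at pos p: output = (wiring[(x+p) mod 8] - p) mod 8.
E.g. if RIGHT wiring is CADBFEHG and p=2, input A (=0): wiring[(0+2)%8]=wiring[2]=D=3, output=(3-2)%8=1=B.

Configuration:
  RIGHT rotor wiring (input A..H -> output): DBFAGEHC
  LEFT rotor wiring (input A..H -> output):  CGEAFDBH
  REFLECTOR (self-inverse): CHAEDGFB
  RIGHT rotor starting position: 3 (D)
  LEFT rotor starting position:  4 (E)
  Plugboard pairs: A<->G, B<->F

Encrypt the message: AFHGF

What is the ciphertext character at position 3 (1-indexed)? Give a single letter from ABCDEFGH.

Char 1 ('A'): step: R->4, L=4; A->plug->G->R->B->L->H->refl->B->L'->A->R'->B->plug->F
Char 2 ('F'): step: R->5, L=4; F->plug->B->R->C->L->F->refl->G->L'->E->R'->E->plug->E
Char 3 ('H'): step: R->6, L=4; H->plug->H->R->G->L->A->refl->C->L'->F->R'->C->plug->C

C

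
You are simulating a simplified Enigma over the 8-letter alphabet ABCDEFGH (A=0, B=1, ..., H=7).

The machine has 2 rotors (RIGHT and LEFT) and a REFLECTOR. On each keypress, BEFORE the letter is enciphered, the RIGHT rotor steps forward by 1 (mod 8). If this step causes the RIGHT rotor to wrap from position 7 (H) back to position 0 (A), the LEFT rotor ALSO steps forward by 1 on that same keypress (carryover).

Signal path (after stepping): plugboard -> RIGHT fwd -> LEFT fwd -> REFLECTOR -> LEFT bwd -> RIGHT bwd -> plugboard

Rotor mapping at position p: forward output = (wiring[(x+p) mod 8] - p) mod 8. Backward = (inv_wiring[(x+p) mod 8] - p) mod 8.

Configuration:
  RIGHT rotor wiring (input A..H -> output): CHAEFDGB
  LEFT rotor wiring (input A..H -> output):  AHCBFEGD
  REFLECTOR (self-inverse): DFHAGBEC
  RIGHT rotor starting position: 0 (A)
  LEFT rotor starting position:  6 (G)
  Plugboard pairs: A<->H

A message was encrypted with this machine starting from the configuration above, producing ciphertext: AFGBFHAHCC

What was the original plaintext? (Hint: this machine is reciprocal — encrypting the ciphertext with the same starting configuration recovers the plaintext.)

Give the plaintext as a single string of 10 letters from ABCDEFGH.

Char 1 ('A'): step: R->1, L=6; A->plug->H->R->B->L->F->refl->B->L'->D->R'->C->plug->C
Char 2 ('F'): step: R->2, L=6; F->plug->F->R->H->L->G->refl->E->L'->E->R'->E->plug->E
Char 3 ('G'): step: R->3, L=6; G->plug->G->R->E->L->E->refl->G->L'->H->R'->F->plug->F
Char 4 ('B'): step: R->4, L=6; B->plug->B->R->H->L->G->refl->E->L'->E->R'->G->plug->G
Char 5 ('F'): step: R->5, L=6; F->plug->F->R->D->L->B->refl->F->L'->B->R'->B->plug->B
Char 6 ('H'): step: R->6, L=6; H->plug->A->R->A->L->A->refl->D->L'->F->R'->H->plug->A
Char 7 ('A'): step: R->7, L=6; A->plug->H->R->H->L->G->refl->E->L'->E->R'->G->plug->G
Char 8 ('H'): step: R->0, L->7 (L advanced); H->plug->A->R->C->L->A->refl->D->L'->D->R'->F->plug->F
Char 9 ('C'): step: R->1, L=7; C->plug->C->R->D->L->D->refl->A->L'->C->R'->E->plug->E
Char 10 ('C'): step: R->2, L=7; C->plug->C->R->D->L->D->refl->A->L'->C->R'->B->plug->B

Answer: CEFGBAGFEB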